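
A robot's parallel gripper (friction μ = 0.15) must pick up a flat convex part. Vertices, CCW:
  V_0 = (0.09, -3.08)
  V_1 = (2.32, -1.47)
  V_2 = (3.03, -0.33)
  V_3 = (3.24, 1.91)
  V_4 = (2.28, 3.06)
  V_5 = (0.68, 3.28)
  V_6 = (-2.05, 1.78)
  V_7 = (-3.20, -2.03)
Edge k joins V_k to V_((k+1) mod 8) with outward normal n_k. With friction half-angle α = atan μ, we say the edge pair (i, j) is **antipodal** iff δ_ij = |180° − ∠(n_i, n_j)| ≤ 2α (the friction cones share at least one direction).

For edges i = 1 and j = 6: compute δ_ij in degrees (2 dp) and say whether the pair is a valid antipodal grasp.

α = atan 0.15 = 8.53°;  2α = 17.06°
edge 1: e_1 = (+0.71, +1.14);  n_1 = (+0.8488, -0.5287)
edge 6: e_6 = (-1.15, -3.81);  n_6 = (-0.9573, +0.2890)
∠(n_1, n_6) = 164.88°
δ = |180° − 164.88°| = 15.12°
15.12° ≤ 2α = 17.06°  →  valid

δ = 15.12°, valid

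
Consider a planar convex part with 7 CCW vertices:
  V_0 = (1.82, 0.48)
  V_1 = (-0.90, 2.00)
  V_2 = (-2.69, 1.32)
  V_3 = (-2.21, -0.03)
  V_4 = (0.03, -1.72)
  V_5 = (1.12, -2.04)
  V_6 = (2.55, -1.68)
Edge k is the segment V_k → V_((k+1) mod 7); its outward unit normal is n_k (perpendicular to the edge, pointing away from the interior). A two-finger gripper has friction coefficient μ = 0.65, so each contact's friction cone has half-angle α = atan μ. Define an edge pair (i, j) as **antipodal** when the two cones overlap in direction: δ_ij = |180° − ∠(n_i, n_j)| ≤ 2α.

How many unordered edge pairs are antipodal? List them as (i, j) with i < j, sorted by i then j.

count = 10; pairs: (0,2), (0,3), (0,4), (0,5), (1,3), (1,4), (1,5), (2,6), (3,6), (4,6)

α = atan 0.65 = 33.02°;  2α = 66.05°
n_0 = (+0.4878, +0.8729)
n_1 = (-0.3551, +0.9348)
n_2 = (-0.9422, -0.3350)
n_3 = (-0.6023, -0.7983)
n_4 = (-0.2817, -0.9595)
n_5 = (+0.2441, -0.9697)
n_6 = (+0.9474, +0.3202)
  (0,1): δ = 130.00°  ·
  (0,2): δ = 41.23°  ✓
  (0,3): δ = 7.84°  ✓
  (0,4): δ = 12.84°  ✓
  (0,5): δ = 43.33°  ✓
  (0,6): δ = 137.87°  ·
  (1,2): δ = 91.23°  ·
  (1,3): δ = 57.83°  ✓
  (1,4): δ = 37.16°  ✓
  (1,5): δ = 6.67°  ✓
  (1,6): δ = 87.87°  ·
  (2,3): δ = 146.61°  ·
  (2,4): δ = 125.93°  ·
  (2,5): δ = 95.44°  ·
  (2,6): δ = 0.90°  ✓
  (3,4): δ = 159.33°  ·
  (3,5): δ = 128.84°  ·
  (3,6): δ = 34.29°  ✓
  (4,5): δ = 149.51°  ·
  (4,6): δ = 54.97°  ✓
  (5,6): δ = 85.46°  ·
antipodal pairs: 10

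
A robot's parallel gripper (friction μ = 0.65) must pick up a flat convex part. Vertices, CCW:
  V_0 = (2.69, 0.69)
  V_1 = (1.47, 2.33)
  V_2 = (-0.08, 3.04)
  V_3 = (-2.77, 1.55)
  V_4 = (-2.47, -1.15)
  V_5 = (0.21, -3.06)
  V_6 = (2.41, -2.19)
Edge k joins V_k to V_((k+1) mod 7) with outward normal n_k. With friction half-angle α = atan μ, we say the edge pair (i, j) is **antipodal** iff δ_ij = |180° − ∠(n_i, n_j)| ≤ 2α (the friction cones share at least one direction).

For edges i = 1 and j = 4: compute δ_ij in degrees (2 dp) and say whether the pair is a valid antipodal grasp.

δ = 10.87°, valid

α = atan 0.65 = 33.02°;  2α = 66.05°
edge 1: e_1 = (-1.55, +0.71);  n_1 = (+0.4165, +0.9092)
edge 4: e_4 = (+2.68, -1.91);  n_4 = (-0.5804, -0.8143)
∠(n_1, n_4) = 169.13°
δ = |180° − 169.13°| = 10.87°
10.87° ≤ 2α = 66.05°  →  valid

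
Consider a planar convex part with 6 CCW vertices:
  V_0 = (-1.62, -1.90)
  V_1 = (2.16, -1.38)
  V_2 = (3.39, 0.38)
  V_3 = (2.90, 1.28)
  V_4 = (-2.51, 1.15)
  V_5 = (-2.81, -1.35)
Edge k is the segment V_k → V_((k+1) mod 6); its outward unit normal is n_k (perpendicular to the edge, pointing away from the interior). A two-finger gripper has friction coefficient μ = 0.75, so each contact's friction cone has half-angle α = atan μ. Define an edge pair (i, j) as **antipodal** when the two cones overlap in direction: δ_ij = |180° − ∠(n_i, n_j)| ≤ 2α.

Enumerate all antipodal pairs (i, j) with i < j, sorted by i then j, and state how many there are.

count = 7; pairs: (0,2), (0,3), (1,3), (1,4), (2,4), (2,5), (3,5)

α = atan 0.75 = 36.87°;  2α = 73.74°
n_0 = (+0.1363, -0.9907)
n_1 = (+0.8197, -0.5728)
n_2 = (+0.8783, +0.4782)
n_3 = (-0.0240, +0.9997)
n_4 = (-0.9929, +0.1191)
n_5 = (-0.4195, -0.9077)
  (0,1): δ = 132.78°  ·
  (0,2): δ = 69.27°  ✓
  (0,3): δ = 6.46°  ✓
  (0,4): δ = 75.32°  ·
  (0,5): δ = 147.36°  ·
  (1,2): δ = 116.49°  ·
  (1,3): δ = 53.68°  ✓
  (1,4): δ = 28.11°  ✓
  (1,5): δ = 100.14°  ·
  (2,3): δ = 117.19°  ·
  (2,4): δ = 35.41°  ✓
  (2,5): δ = 36.63°  ✓
  (3,4): δ = 98.22°  ·
  (3,5): δ = 26.18°  ✓
  (4,5): δ = 107.96°  ·
antipodal pairs: 7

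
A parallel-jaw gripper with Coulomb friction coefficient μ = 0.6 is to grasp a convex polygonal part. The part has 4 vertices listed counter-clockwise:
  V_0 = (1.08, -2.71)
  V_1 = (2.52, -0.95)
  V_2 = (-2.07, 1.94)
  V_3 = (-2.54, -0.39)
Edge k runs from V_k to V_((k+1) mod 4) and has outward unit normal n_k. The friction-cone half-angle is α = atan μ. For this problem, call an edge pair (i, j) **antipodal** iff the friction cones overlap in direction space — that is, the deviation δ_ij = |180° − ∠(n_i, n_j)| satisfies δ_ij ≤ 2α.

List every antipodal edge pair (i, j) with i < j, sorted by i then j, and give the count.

count = 2; pairs: (0,2), (1,3)

α = atan 0.6 = 30.96°;  2α = 61.93°
n_0 = (+0.7740, -0.6332)
n_1 = (+0.5328, +0.8462)
n_2 = (-0.9803, +0.1977)
n_3 = (-0.5396, -0.8419)
  (0,1): δ = 82.91°  ·
  (0,2): δ = 27.88°  ✓
  (0,3): δ = 96.63°  ·
  (1,2): δ = 69.21°  ·
  (1,3): δ = 0.46°  ✓
  (2,3): δ = 111.25°  ·
antipodal pairs: 2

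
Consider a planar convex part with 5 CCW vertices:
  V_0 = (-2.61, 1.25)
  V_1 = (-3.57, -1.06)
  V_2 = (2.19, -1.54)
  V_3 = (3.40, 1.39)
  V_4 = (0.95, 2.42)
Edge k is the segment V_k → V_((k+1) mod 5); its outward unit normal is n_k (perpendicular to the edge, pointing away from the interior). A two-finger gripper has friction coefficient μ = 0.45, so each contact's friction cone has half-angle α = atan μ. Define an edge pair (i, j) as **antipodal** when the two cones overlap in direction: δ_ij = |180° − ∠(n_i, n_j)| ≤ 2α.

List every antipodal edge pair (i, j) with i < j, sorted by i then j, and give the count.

count = 3; pairs: (0,2), (1,3), (1,4)

α = atan 0.45 = 24.23°;  2α = 48.46°
n_0 = (-0.9234, +0.3838)
n_1 = (-0.0830, -0.9965)
n_2 = (+0.9243, -0.3817)
n_3 = (+0.3876, +0.9218)
n_4 = (-0.3122, +0.9500)
  (0,1): δ = 72.20°  ·
  (0,2): δ = 0.13°  ✓
  (0,3): δ = 89.76°  ·
  (0,4): δ = 130.76°  ·
  (1,2): δ = 107.68°  ·
  (1,3): δ = 18.04°  ✓
  (1,4): δ = 22.96°  ✓
  (2,3): δ = 90.36°  ·
  (2,4): δ = 49.37°  ·
  (3,4): δ = 139.00°  ·
antipodal pairs: 3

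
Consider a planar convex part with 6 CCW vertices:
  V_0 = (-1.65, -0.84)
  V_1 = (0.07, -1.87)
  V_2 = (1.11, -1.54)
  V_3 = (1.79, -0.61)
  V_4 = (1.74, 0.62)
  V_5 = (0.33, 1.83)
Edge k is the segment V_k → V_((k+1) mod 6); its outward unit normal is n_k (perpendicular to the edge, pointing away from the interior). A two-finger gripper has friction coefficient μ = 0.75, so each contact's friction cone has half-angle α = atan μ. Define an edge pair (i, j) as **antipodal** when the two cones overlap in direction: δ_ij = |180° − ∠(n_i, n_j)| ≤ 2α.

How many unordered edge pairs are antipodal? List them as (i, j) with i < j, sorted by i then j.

count = 6; pairs: (0,3), (0,4), (1,4), (1,5), (2,5), (3,5)

α = atan 0.75 = 36.87°;  2α = 73.74°
n_0 = (-0.5138, -0.8579)
n_1 = (+0.3024, -0.9532)
n_2 = (+0.8072, -0.5902)
n_3 = (+0.9992, +0.0406)
n_4 = (+0.6512, +0.7589)
n_5 = (-0.8032, +0.5957)
  (0,1): δ = 131.48°  ·
  (0,2): δ = 95.26°  ·
  (0,3): δ = 56.76°  ✓
  (0,4): δ = 9.72°  ✓
  (0,5): δ = 84.36°  ·
  (1,2): δ = 143.78°  ·
  (1,3): δ = 105.28°  ·
  (1,4): δ = 58.24°  ✓
  (1,5): δ = 35.84°  ✓
  (2,3): δ = 141.50°  ·
  (2,4): δ = 94.46°  ·
  (2,5): δ = 0.39°  ✓
  (3,4): δ = 132.96°  ·
  (3,5): δ = 38.89°  ✓
  (4,5): δ = 85.92°  ·
antipodal pairs: 6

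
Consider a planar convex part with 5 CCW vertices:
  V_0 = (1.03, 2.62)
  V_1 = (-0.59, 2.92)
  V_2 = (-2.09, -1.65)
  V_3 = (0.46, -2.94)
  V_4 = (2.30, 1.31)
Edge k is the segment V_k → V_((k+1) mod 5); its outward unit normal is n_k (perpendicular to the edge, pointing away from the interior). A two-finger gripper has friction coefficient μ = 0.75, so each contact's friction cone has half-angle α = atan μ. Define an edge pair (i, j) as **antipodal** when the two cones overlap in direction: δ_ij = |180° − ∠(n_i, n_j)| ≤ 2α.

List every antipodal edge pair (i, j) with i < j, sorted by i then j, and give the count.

count = 4; pairs: (0,2), (1,3), (1,4), (2,4)

α = atan 0.75 = 36.87°;  2α = 73.74°
n_0 = (+0.1821, +0.9833)
n_1 = (-0.9501, +0.3119)
n_2 = (-0.4514, -0.8923)
n_3 = (+0.9177, -0.3973)
n_4 = (+0.7180, +0.6961)
  (0,1): δ = 97.68°  ·
  (0,2): δ = 16.34°  ✓
  (0,3): δ = 77.08°  ·
  (0,4): δ = 144.60°  ·
  (1,2): δ = 98.66°  ·
  (1,3): δ = 5.24°  ✓
  (1,4): δ = 62.28°  ✓
  (2,3): δ = 86.58°  ·
  (2,4): δ = 19.05°  ✓
  (3,4): δ = 112.48°  ·
antipodal pairs: 4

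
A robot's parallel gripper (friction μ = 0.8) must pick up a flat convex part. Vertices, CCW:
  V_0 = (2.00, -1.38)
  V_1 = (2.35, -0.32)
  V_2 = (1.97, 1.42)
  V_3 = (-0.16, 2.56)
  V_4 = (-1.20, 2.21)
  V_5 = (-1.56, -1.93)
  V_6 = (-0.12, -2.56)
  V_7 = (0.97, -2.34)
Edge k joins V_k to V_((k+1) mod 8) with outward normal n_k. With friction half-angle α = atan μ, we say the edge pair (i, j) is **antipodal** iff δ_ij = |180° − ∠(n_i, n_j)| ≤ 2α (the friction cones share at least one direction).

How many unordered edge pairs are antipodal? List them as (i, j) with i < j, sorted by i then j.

α = atan 0.8 = 38.66°;  2α = 77.32°
n_0 = (+0.9496, -0.3135)
n_1 = (+0.9770, +0.2134)
n_2 = (+0.4719, +0.8817)
n_3 = (-0.3190, +0.9478)
n_4 = (-0.9962, +0.0866)
n_5 = (-0.4008, -0.9162)
n_6 = (+0.1978, -0.9802)
n_7 = (+0.6818, -0.7315)
  (0,1): δ = 149.41°  ·
  (0,2): δ = 99.88°  ·
  (0,3): δ = 53.13°  ✓
  (0,4): δ = 13.30°  ✓
  (0,5): δ = 84.64°  ·
  (0,6): δ = 119.68°  ·
  (0,7): δ = 151.26°  ·
  (1,2): δ = 130.48°  ·
  (1,3): δ = 83.72°  ·
  (1,4): δ = 17.29°  ✓
  (1,5): δ = 54.05°  ✓
  (1,6): δ = 89.09°  ·
  (1,7): δ = 120.67°  ·
  (2,3): δ = 133.24°  ·
  (2,4): δ = 66.81°  ✓
  (2,5): δ = 4.53°  ✓
  (2,6): δ = 39.57°  ✓
  (2,7): δ = 71.14°  ✓
  (3,4): δ = 113.57°  ·
  (3,5): δ = 42.23°  ✓
  (3,6): δ = 7.19°  ✓
  (3,7): δ = 24.39°  ✓
  (4,5): δ = 108.66°  ·
  (4,6): δ = 73.62°  ✓
  (4,7): δ = 42.04°  ✓
  (5,6): δ = 144.96°  ·
  (5,7): δ = 113.39°  ·
  (6,7): δ = 148.43°  ·
antipodal pairs: 13

count = 13; pairs: (0,3), (0,4), (1,4), (1,5), (2,4), (2,5), (2,6), (2,7), (3,5), (3,6), (3,7), (4,6), (4,7)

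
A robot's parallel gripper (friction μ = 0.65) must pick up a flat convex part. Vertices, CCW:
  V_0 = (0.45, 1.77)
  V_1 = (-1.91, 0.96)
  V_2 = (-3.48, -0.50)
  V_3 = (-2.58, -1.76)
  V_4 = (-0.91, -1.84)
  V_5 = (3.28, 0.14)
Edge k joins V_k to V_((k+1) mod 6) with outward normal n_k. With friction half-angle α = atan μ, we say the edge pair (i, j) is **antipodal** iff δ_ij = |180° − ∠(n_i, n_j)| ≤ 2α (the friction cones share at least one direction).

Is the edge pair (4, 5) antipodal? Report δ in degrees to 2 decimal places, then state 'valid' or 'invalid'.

δ = 55.23°, valid

α = atan 0.65 = 33.02°;  2α = 66.05°
edge 4: e_4 = (+4.19, +1.98);  n_4 = (+0.4273, -0.9041)
edge 5: e_5 = (-2.83, +1.63);  n_5 = (+0.4991, +0.8665)
∠(n_4, n_5) = 124.77°
δ = |180° − 124.77°| = 55.23°
55.23° ≤ 2α = 66.05°  →  valid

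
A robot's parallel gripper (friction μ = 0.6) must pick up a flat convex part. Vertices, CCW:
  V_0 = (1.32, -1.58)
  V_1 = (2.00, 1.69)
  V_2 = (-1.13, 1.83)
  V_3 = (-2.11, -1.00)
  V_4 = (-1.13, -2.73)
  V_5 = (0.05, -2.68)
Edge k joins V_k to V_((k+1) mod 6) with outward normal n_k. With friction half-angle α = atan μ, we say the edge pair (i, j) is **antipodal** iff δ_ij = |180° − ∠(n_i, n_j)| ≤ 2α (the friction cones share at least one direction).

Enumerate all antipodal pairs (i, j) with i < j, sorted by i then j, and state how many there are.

α = atan 0.6 = 30.96°;  2α = 61.93°
n_0 = (+0.9791, -0.2036)
n_1 = (+0.0447, +0.9990)
n_2 = (-0.9449, +0.3272)
n_3 = (-0.8701, -0.4929)
n_4 = (+0.0423, -0.9991)
n_5 = (+0.6547, -0.7559)
  (0,1): δ = 80.81°  ·
  (0,2): δ = 7.35°  ✓
  (0,3): δ = 41.28°  ✓
  (0,4): δ = 104.17°  ·
  (0,5): δ = 142.64°  ·
  (1,2): δ = 106.54°  ·
  (1,3): δ = 57.91°  ✓
  (1,4): δ = 4.99°  ✓
  (1,5): δ = 43.46°  ✓
  (2,3): δ = 131.37°  ·
  (2,4): δ = 68.47°  ·
  (2,5): δ = 30.00°  ✓
  (3,4): δ = 117.10°  ·
  (3,5): δ = 78.63°  ·
  (4,5): δ = 141.53°  ·
antipodal pairs: 6

count = 6; pairs: (0,2), (0,3), (1,3), (1,4), (1,5), (2,5)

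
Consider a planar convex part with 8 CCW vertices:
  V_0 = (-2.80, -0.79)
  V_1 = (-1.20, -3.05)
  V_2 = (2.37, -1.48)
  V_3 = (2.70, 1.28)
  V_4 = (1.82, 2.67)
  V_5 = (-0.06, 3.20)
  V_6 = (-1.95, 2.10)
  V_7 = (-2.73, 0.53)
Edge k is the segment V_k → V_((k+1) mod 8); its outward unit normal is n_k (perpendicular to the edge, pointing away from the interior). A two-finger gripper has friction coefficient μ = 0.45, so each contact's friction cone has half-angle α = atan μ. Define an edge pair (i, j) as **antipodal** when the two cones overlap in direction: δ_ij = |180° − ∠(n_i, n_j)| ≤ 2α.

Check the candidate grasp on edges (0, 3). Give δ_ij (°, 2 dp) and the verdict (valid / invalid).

δ = 2.96°, valid

α = atan 0.45 = 24.23°;  2α = 48.46°
edge 0: e_0 = (+1.60, -2.26);  n_0 = (-0.8162, -0.5778)
edge 3: e_3 = (-0.88, +1.39);  n_3 = (+0.8449, +0.5349)
∠(n_0, n_3) = 177.04°
δ = |180° − 177.04°| = 2.96°
2.96° ≤ 2α = 48.46°  →  valid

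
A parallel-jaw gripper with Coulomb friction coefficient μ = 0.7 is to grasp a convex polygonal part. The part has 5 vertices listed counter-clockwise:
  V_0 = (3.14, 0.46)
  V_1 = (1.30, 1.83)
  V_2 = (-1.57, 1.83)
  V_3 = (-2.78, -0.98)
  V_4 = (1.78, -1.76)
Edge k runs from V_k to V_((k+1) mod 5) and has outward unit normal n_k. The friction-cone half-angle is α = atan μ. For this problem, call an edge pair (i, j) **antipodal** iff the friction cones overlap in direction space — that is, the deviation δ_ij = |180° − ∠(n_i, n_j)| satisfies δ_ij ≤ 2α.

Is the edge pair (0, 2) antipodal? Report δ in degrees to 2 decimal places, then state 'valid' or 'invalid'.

δ = 76.63°, invalid

α = atan 0.7 = 34.99°;  2α = 69.98°
edge 0: e_0 = (-1.84, +1.37);  n_0 = (+0.5972, +0.8021)
edge 2: e_2 = (-1.21, -2.81);  n_2 = (-0.9185, +0.3955)
∠(n_0, n_2) = 103.37°
δ = |180° − 103.37°| = 76.63°
76.63° > 2α = 69.98°  →  invalid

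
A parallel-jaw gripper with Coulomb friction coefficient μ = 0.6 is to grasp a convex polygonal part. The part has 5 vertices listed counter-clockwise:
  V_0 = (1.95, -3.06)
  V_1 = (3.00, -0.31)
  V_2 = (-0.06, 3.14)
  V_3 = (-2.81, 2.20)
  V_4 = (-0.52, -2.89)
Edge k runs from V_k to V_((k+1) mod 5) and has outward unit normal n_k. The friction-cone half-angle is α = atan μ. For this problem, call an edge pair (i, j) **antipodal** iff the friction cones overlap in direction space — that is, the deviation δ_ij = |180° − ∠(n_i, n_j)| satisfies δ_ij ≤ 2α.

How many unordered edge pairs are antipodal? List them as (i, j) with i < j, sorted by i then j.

count = 5; pairs: (0,2), (0,3), (1,3), (1,4), (2,4)

α = atan 0.6 = 30.96°;  2α = 61.93°
n_0 = (+0.9342, -0.3567)
n_1 = (+0.7481, +0.6636)
n_2 = (-0.3234, +0.9462)
n_3 = (-0.9120, -0.4103)
n_4 = (-0.0687, -0.9976)
  (0,1): δ = 117.53°  ·
  (0,2): δ = 50.23°  ✓
  (0,3): δ = 45.12°  ✓
  (0,4): δ = 106.96°  ·
  (1,2): δ = 112.70°  ·
  (1,3): δ = 17.35°  ✓
  (1,4): δ = 44.49°  ✓
  (2,3): δ = 84.65°  ·
  (2,4): δ = 22.81°  ✓
  (3,4): δ = 118.16°  ·
antipodal pairs: 5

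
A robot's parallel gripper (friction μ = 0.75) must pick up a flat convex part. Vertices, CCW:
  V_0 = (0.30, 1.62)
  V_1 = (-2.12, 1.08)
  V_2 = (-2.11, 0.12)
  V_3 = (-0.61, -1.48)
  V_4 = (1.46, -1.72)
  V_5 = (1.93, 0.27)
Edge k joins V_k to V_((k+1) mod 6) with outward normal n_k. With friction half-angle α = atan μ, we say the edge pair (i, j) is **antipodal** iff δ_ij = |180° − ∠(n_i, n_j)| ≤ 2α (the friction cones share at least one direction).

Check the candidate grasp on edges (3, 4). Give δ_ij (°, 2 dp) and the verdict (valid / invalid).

α = atan 0.75 = 36.87°;  2α = 73.74°
edge 3: e_3 = (+2.07, -0.24);  n_3 = (-0.1152, -0.9933)
edge 4: e_4 = (+0.47, +1.99);  n_4 = (+0.9732, -0.2299)
∠(n_3, n_4) = 83.32°
δ = |180° − 83.32°| = 96.68°
96.68° > 2α = 73.74°  →  invalid

δ = 96.68°, invalid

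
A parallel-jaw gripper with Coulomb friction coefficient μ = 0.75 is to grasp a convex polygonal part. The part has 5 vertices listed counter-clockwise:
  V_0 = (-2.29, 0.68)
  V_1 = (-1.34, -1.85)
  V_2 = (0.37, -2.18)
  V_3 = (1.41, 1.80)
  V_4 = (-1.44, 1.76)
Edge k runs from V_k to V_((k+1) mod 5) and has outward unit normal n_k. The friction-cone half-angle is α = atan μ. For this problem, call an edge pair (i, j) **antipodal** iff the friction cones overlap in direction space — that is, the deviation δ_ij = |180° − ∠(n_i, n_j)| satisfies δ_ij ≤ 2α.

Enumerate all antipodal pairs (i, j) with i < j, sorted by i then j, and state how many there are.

α = atan 0.75 = 36.87°;  2α = 73.74°
n_0 = (-0.9362, -0.3515)
n_1 = (-0.1895, -0.9819)
n_2 = (+0.9675, -0.2528)
n_3 = (-0.0140, +0.9999)
n_4 = (-0.7858, +0.6185)
  (0,1): δ = 121.50°  ·
  (0,2): δ = 35.23°  ✓
  (0,3): δ = 70.22°  ✓
  (0,4): δ = 121.22°  ·
  (1,2): δ = 93.72°  ·
  (1,3): δ = 11.73°  ✓
  (1,4): δ = 62.72°  ✓
  (2,3): δ = 74.55°  ·
  (2,4): δ = 23.56°  ✓
  (3,4): δ = 129.01°  ·
antipodal pairs: 5

count = 5; pairs: (0,2), (0,3), (1,3), (1,4), (2,4)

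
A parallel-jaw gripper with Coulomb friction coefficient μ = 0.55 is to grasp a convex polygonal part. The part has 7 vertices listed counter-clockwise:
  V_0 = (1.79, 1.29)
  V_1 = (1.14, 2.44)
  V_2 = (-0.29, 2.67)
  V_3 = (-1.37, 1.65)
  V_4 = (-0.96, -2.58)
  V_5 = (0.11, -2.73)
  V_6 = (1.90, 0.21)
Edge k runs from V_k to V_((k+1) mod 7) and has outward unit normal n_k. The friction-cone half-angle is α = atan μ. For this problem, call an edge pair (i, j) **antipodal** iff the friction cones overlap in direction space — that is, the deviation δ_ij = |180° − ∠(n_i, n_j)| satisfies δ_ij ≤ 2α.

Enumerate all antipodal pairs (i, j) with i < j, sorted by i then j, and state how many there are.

count = 8; pairs: (0,3), (0,4), (1,4), (2,4), (2,5), (2,6), (3,5), (3,6)

α = atan 0.55 = 28.81°;  2α = 57.62°
n_0 = (+0.8706, +0.4921)
n_1 = (+0.1588, +0.9873)
n_2 = (-0.6866, +0.7270)
n_3 = (-0.9953, -0.0965)
n_4 = (-0.1388, -0.9903)
n_5 = (+0.8541, -0.5200)
n_6 = (+0.9949, +0.1013)
  (0,1): δ = 128.61°  ·
  (0,2): δ = 76.11°  ·
  (0,3): δ = 23.94°  ✓
  (0,4): δ = 52.54°  ✓
  (0,5): δ = 119.19°  ·
  (0,6): δ = 156.34°  ·
  (1,2): δ = 127.50°  ·
  (1,3): δ = 75.33°  ·
  (1,4): δ = 1.16°  ✓
  (1,5): δ = 67.80°  ·
  (1,6): δ = 104.95°  ·
  (2,3): δ = 127.83°  ·
  (2,4): δ = 51.34°  ✓
  (2,5): δ = 15.30°  ✓
  (2,6): δ = 52.45°  ✓
  (3,4): δ = 103.52°  ·
  (3,5): δ = 36.87°  ✓
  (3,6): δ = 0.28°  ✓
  (4,5): δ = 113.35°  ·
  (4,6): δ = 76.20°  ·
  (5,6): δ = 142.85°  ·
antipodal pairs: 8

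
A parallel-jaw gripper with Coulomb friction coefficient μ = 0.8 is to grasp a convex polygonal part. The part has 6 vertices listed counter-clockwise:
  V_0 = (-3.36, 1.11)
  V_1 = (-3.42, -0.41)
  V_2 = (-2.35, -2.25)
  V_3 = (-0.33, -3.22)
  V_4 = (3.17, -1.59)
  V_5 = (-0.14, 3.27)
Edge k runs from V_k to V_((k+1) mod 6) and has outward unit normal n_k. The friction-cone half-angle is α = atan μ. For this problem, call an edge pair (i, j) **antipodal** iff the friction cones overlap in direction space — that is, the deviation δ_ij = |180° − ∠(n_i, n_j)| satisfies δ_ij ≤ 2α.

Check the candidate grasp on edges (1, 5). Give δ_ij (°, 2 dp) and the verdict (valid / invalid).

δ = 93.68°, invalid

α = atan 0.8 = 38.66°;  2α = 77.32°
edge 1: e_1 = (+1.07, -1.84);  n_1 = (-0.8645, -0.5027)
edge 5: e_5 = (-3.22, -2.16);  n_5 = (-0.5571, +0.8305)
∠(n_1, n_5) = 86.32°
δ = |180° − 86.32°| = 93.68°
93.68° > 2α = 77.32°  →  invalid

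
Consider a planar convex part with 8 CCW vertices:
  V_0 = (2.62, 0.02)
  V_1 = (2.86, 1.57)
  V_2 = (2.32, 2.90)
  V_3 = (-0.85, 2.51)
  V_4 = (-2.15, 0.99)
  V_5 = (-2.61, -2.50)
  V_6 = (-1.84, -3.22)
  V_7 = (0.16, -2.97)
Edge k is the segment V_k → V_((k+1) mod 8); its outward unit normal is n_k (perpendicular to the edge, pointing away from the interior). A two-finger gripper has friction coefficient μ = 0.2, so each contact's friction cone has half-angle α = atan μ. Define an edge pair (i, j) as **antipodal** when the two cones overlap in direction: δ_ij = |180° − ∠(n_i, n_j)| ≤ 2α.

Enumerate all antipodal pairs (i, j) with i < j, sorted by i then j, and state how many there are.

α = atan 0.2 = 11.31°;  2α = 22.62°
n_0 = (+0.9882, -0.1530)
n_1 = (+0.9265, +0.3762)
n_2 = (-0.1221, +0.9925)
n_3 = (-0.7600, +0.6500)
n_4 = (-0.9914, +0.1307)
n_5 = (-0.6830, -0.7304)
n_6 = (+0.1240, -0.9923)
n_7 = (+0.7722, -0.6353)
  (0,1): δ = 149.10°  ·
  (0,2): δ = 74.18°  ·
  (0,3): δ = 31.74°  ·
  (0,4): δ = 1.29°  ✓
  (0,5): δ = 55.72°  ·
  (0,6): δ = 105.93°  ·
  (0,7): δ = 149.36°  ·
  (1,2): δ = 105.08°  ·
  (1,3): δ = 62.64°  ·
  (1,4): δ = 29.61°  ·
  (1,5): δ = 24.82°  ·
  (1,6): δ = 75.03°  ·
  (1,7): δ = 118.46°  ·
  (2,3): δ = 137.55°  ·
  (2,4): δ = 104.52°  ·
  (2,5): δ = 50.09°  ·
  (2,6): δ = 0.11°  ✓
  (2,7): δ = 43.54°  ·
  (3,4): δ = 146.97°  ·
  (3,5): δ = 92.54°  ·
  (3,6): δ = 42.34°  ·
  (3,7): δ = 1.09°  ✓
  (4,5): δ = 125.57°  ·
  (4,6): δ = 75.37°  ·
  (4,7): δ = 31.94°  ·
  (5,6): δ = 129.80°  ·
  (5,7): δ = 86.37°  ·
  (6,7): δ = 136.57°  ·
antipodal pairs: 3

count = 3; pairs: (0,4), (2,6), (3,7)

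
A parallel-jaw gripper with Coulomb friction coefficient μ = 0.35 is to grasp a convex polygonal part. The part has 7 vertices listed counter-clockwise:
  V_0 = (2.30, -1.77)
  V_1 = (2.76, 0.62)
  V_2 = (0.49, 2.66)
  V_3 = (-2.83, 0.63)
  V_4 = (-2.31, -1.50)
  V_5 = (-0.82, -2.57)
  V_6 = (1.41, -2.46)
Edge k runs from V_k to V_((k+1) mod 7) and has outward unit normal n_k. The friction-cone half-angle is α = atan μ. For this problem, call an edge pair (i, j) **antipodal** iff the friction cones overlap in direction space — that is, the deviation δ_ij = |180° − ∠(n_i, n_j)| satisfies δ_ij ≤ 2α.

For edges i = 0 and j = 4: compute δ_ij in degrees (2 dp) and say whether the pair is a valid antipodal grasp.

α = atan 0.35 = 19.29°;  2α = 38.58°
edge 0: e_0 = (+0.46, +2.39);  n_0 = (+0.9820, -0.1890)
edge 4: e_4 = (+1.49, -1.07);  n_4 = (-0.5833, -0.8123)
∠(n_0, n_4) = 114.79°
δ = |180° − 114.79°| = 65.21°
65.21° > 2α = 38.58°  →  invalid

δ = 65.21°, invalid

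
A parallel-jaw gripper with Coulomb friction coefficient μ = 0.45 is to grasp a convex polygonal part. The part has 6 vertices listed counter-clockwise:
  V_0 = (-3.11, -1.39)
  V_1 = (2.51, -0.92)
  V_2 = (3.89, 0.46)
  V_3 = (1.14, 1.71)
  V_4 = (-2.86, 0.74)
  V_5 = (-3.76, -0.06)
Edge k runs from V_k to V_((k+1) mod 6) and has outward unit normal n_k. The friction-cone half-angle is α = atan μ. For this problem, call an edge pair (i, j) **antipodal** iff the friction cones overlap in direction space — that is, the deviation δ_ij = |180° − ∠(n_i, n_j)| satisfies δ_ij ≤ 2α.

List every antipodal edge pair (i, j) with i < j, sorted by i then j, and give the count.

count = 6; pairs: (0,2), (0,3), (0,4), (1,3), (1,4), (2,5)

α = atan 0.45 = 24.23°;  2α = 48.46°
n_0 = (+0.0833, -0.9965)
n_1 = (+0.7071, -0.7071)
n_2 = (+0.4138, +0.9104)
n_3 = (-0.2357, +0.9718)
n_4 = (-0.6644, +0.7474)
n_5 = (-0.8984, -0.4391)
  (0,1): δ = 139.78°  ·
  (0,2): δ = 29.22°  ✓
  (0,3): δ = 8.85°  ✓
  (0,4): δ = 36.85°  ✓
  (0,5): δ = 111.27°  ·
  (1,2): δ = 69.44°  ·
  (1,3): δ = 31.37°  ✓
  (1,4): δ = 3.37°  ✓
  (1,5): δ = 71.05°  ·
  (2,3): δ = 141.92°  ·
  (2,4): δ = 113.92°  ·
  (2,5): δ = 39.51°  ✓
  (3,4): δ = 152.00°  ·
  (3,5): δ = 77.59°  ·
  (4,5): δ = 105.59°  ·
antipodal pairs: 6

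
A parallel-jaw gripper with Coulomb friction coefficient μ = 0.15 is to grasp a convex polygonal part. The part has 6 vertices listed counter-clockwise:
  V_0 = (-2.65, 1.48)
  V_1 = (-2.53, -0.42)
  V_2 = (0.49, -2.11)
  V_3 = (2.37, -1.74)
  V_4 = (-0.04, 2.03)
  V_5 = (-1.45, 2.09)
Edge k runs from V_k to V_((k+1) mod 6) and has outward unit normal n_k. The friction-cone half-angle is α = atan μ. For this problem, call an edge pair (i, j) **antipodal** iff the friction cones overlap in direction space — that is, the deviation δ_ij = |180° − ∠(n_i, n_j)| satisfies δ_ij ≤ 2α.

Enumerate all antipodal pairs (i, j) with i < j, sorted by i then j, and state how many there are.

α = atan 0.15 = 8.53°;  2α = 17.06°
n_0 = (-0.9980, -0.0630)
n_1 = (-0.4883, -0.8727)
n_2 = (+0.1931, -0.9812)
n_3 = (+0.8426, +0.5386)
n_4 = (+0.0425, +0.9991)
n_5 = (-0.4531, +0.8914)
  (0,1): δ = 122.85°  ·
  (0,2): δ = 82.48°  ·
  (0,3): δ = 28.98°  ·
  (0,4): δ = 83.95°  ·
  (0,5): δ = 113.33°  ·
  (1,2): δ = 139.63°  ·
  (1,3): δ = 28.18°  ·
  (1,4): δ = 26.79°  ·
  (1,5): δ = 56.18°  ·
  (2,3): δ = 68.54°  ·
  (2,4): δ = 13.57°  ✓
  (2,5): δ = 15.81°  ✓
  (3,4): δ = 125.03°  ·
  (3,5): δ = 95.64°  ·
  (4,5): δ = 150.62°  ·
antipodal pairs: 2

count = 2; pairs: (2,4), (2,5)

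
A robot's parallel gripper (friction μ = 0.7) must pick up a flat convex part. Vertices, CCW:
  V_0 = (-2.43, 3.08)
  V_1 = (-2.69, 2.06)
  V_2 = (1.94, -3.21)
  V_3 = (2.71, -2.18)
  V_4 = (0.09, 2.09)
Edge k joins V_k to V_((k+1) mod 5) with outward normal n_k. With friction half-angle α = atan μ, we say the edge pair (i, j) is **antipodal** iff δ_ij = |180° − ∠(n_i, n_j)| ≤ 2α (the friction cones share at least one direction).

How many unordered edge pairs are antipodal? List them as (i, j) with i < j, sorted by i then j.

count = 4; pairs: (0,2), (0,3), (1,3), (1,4)

α = atan 0.7 = 34.99°;  2α = 69.98°
n_0 = (-0.9690, +0.2470)
n_1 = (-0.7513, -0.6600)
n_2 = (+0.8009, -0.5988)
n_3 = (+0.8523, +0.5230)
n_4 = (+0.3657, +0.9308)
  (0,1): δ = 124.40°  ·
  (0,2): δ = 22.48°  ✓
  (0,3): δ = 45.83°  ✓
  (0,4): δ = 82.85°  ·
  (1,2): δ = 78.08°  ·
  (1,3): δ = 9.77°  ✓
  (1,4): δ = 27.25°  ✓
  (2,3): δ = 111.69°  ·
  (2,4): δ = 74.67°  ·
  (3,4): δ = 142.98°  ·
antipodal pairs: 4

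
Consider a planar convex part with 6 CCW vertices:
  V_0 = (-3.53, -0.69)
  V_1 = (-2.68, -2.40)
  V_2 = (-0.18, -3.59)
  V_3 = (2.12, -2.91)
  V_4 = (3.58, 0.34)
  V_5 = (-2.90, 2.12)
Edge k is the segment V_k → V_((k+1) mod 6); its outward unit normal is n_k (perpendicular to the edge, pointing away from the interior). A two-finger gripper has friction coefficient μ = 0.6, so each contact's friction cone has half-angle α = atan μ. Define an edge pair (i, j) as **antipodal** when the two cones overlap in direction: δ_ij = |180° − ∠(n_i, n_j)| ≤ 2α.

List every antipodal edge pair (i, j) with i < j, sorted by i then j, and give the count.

α = atan 0.6 = 30.96°;  2α = 61.93°
n_0 = (-0.8955, -0.4451)
n_1 = (-0.4298, -0.9029)
n_2 = (+0.2835, -0.9590)
n_3 = (+0.9122, -0.4098)
n_4 = (+0.2649, +0.9643)
n_5 = (-0.9758, +0.2188)
  (0,1): δ = 141.89°  ·
  (0,2): δ = 99.96°  ·
  (0,3): δ = 50.62°  ✓
  (0,4): δ = 48.21°  ✓
  (0,5): δ = 140.93°  ·
  (1,2): δ = 138.08°  ·
  (1,3): δ = 88.74°  ·
  (1,4): δ = 10.09°  ✓
  (1,5): δ = 102.82°  ·
  (2,3): δ = 130.66°  ·
  (2,4): δ = 31.83°  ✓
  (2,5): δ = 60.89°  ✓
  (3,4): δ = 81.17°  ·
  (3,5): δ = 11.55°  ✓
  (4,5): δ = 87.28°  ·
antipodal pairs: 6

count = 6; pairs: (0,3), (0,4), (1,4), (2,4), (2,5), (3,5)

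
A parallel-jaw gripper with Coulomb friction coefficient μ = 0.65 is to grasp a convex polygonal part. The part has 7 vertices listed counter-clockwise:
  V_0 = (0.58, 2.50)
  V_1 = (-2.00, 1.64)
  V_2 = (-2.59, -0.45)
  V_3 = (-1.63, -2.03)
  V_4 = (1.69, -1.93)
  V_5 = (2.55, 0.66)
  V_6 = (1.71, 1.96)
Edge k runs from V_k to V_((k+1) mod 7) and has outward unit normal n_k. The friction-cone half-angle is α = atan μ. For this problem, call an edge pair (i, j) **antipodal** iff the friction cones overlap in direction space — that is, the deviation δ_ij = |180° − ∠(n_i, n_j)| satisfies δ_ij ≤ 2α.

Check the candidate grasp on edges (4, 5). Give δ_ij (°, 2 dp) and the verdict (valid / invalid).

δ = 128.76°, invalid

α = atan 0.65 = 33.02°;  2α = 66.05°
edge 4: e_4 = (+0.86, +2.59);  n_4 = (+0.9490, -0.3151)
edge 5: e_5 = (-0.84, +1.30);  n_5 = (+0.8399, +0.5427)
∠(n_4, n_5) = 51.24°
δ = |180° − 51.24°| = 128.76°
128.76° > 2α = 66.05°  →  invalid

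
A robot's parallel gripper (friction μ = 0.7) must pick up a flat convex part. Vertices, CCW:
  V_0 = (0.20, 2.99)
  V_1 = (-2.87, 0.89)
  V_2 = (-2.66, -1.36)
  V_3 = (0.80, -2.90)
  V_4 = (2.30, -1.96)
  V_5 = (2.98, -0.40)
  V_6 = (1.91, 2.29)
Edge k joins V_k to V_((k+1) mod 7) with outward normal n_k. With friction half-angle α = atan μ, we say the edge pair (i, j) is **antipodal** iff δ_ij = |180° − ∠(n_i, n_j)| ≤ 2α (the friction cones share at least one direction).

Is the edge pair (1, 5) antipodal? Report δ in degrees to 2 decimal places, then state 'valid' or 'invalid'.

α = atan 0.7 = 34.99°;  2α = 69.98°
edge 1: e_1 = (+0.21, -2.25);  n_1 = (-0.9957, -0.0929)
edge 5: e_5 = (-1.07, +2.69);  n_5 = (+0.9292, +0.3696)
∠(n_1, n_5) = 163.64°
δ = |180° − 163.64°| = 16.36°
16.36° ≤ 2α = 69.98°  →  valid

δ = 16.36°, valid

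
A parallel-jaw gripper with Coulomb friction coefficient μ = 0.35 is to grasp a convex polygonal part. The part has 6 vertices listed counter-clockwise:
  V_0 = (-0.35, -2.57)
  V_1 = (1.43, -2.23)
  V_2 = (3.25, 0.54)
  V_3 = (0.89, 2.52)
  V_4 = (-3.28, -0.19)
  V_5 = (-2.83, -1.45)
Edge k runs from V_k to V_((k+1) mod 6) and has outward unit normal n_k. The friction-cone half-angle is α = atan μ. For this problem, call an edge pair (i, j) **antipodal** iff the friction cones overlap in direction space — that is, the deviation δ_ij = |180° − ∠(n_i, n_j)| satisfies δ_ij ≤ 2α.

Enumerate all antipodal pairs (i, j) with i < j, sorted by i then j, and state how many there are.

count = 4; pairs: (0,3), (1,3), (2,4), (2,5)

α = atan 0.35 = 19.29°;  2α = 38.58°
n_0 = (+0.1876, -0.9822)
n_1 = (+0.8357, -0.5491)
n_2 = (+0.6427, +0.7661)
n_3 = (-0.5449, +0.8385)
n_4 = (-0.9417, -0.3363)
n_5 = (-0.4116, -0.9114)
  (0,1): δ = 134.12°  ·
  (0,2): δ = 50.81°  ·
  (0,3): δ = 22.21°  ✓
  (0,4): δ = 98.84°  ·
  (0,5): δ = 144.88°  ·
  (1,2): δ = 96.69°  ·
  (1,3): δ = 23.67°  ✓
  (1,4): δ = 52.96°  ·
  (1,5): δ = 99.00°  ·
  (2,3): δ = 106.98°  ·
  (2,4): δ = 30.35°  ✓
  (2,5): δ = 15.69°  ✓
  (3,4): δ = 103.37°  ·
  (3,5): δ = 57.32°  ·
  (4,5): δ = 133.96°  ·
antipodal pairs: 4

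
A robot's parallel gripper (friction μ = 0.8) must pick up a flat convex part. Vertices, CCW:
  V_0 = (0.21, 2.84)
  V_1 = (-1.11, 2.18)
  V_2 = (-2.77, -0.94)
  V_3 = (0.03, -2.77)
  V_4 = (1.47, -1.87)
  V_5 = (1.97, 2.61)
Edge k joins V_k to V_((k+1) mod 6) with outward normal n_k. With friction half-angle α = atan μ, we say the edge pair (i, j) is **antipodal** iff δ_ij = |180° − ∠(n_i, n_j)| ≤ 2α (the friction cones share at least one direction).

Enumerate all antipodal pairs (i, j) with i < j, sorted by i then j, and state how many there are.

count = 8; pairs: (0,2), (0,3), (0,4), (1,3), (1,4), (2,4), (2,5), (3,5)

α = atan 0.8 = 38.66°;  2α = 77.32°
n_0 = (-0.4472, +0.8944)
n_1 = (-0.8828, +0.4697)
n_2 = (-0.5471, -0.8371)
n_3 = (+0.5300, -0.8480)
n_4 = (+0.9938, -0.1109)
n_5 = (+0.1296, +0.9916)
  (0,1): δ = 144.58°  ·
  (0,2): δ = 59.73°  ✓
  (0,3): δ = 5.44°  ✓
  (0,4): δ = 57.07°  ✓
  (0,5): δ = 145.99°  ·
  (1,2): δ = 95.15°  ·
  (1,3): δ = 29.98°  ✓
  (1,4): δ = 21.65°  ✓
  (1,5): δ = 110.57°  ·
  (2,3): δ = 114.83°  ·
  (2,4): δ = 63.20°  ✓
  (2,5): δ = 25.72°  ✓
  (3,4): δ = 128.37°  ·
  (3,5): δ = 39.45°  ✓
  (4,5): δ = 91.08°  ·
antipodal pairs: 8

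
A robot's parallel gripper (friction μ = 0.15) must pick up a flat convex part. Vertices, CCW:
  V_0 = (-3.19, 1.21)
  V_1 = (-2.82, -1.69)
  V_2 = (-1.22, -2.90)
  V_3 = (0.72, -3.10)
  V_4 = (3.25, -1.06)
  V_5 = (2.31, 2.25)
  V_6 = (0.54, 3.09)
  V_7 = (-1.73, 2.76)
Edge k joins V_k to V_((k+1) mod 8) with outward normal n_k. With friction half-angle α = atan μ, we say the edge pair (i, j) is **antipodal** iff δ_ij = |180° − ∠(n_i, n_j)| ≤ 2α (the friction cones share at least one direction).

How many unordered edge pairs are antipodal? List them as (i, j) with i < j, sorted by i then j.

α = atan 0.15 = 8.53°;  2α = 17.06°
n_0 = (-0.9920, -0.1266)
n_1 = (-0.6032, -0.7976)
n_2 = (-0.1025, -0.9947)
n_3 = (+0.6277, -0.7785)
n_4 = (+0.9620, +0.2732)
n_5 = (+0.4287, +0.9034)
n_6 = (-0.1439, +0.9896)
n_7 = (-0.7279, +0.6857)
  (0,1): δ = 134.37°  ·
  (0,2): δ = 103.16°  ·
  (0,3): δ = 58.39°  ·
  (0,4): δ = 8.58°  ✓
  (0,5): δ = 57.34°  ·
  (0,6): δ = 91.00°  ·
  (0,7): δ = 129.44°  ·
  (1,2): δ = 148.79°  ·
  (1,3): δ = 104.02°  ·
  (1,4): δ = 37.05°  ·
  (1,5): δ = 11.71°  ✓
  (1,6): δ = 45.37°  ·
  (1,7): δ = 83.81°  ·
  (2,3): δ = 135.23°  ·
  (2,4): δ = 68.26°  ·
  (2,5): δ = 19.50°  ·
  (2,6): δ = 14.16°  ✓
  (2,7): δ = 52.60°  ·
  (3,4): δ = 113.03°  ·
  (3,5): δ = 64.27°  ·
  (3,6): δ = 30.61°  ·
  (3,7): δ = 7.83°  ✓
  (4,5): δ = 131.24°  ·
  (4,6): δ = 97.58°  ·
  (4,7): δ = 59.14°  ·
  (5,6): δ = 146.34°  ·
  (5,7): δ = 107.90°  ·
  (6,7): δ = 141.56°  ·
antipodal pairs: 4

count = 4; pairs: (0,4), (1,5), (2,6), (3,7)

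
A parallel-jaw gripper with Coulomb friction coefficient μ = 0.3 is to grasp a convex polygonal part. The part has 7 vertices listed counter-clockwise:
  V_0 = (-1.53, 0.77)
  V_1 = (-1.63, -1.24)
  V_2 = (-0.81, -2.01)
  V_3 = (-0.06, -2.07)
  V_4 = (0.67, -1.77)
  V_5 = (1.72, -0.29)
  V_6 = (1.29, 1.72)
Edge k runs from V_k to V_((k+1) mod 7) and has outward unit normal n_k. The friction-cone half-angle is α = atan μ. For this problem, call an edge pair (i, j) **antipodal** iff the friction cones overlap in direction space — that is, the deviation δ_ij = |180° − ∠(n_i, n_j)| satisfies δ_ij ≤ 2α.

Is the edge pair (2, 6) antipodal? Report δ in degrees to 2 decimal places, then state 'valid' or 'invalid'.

α = atan 0.3 = 16.70°;  2α = 33.40°
edge 2: e_2 = (+0.75, -0.06);  n_2 = (-0.0797, -0.9968)
edge 6: e_6 = (-2.82, -0.95);  n_6 = (-0.3193, +0.9477)
∠(n_2, n_6) = 156.81°
δ = |180° − 156.81°| = 23.19°
23.19° ≤ 2α = 33.40°  →  valid

δ = 23.19°, valid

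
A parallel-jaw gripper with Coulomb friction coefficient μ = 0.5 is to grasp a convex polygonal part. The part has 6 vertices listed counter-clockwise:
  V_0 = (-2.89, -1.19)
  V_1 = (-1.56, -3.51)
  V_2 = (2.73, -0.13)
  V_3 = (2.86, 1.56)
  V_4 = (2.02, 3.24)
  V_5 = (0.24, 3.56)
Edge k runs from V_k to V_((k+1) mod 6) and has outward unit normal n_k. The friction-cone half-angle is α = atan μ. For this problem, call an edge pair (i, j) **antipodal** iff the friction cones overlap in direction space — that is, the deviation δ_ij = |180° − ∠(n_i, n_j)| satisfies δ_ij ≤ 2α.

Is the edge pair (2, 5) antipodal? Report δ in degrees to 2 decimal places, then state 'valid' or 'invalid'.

α = atan 0.5 = 26.57°;  2α = 53.13°
edge 2: e_2 = (+0.13, +1.69);  n_2 = (+0.9971, -0.0767)
edge 5: e_5 = (-3.13, -4.75);  n_5 = (-0.8350, +0.5502)
∠(n_2, n_5) = 151.02°
δ = |180° − 151.02°| = 28.98°
28.98° ≤ 2α = 53.13°  →  valid

δ = 28.98°, valid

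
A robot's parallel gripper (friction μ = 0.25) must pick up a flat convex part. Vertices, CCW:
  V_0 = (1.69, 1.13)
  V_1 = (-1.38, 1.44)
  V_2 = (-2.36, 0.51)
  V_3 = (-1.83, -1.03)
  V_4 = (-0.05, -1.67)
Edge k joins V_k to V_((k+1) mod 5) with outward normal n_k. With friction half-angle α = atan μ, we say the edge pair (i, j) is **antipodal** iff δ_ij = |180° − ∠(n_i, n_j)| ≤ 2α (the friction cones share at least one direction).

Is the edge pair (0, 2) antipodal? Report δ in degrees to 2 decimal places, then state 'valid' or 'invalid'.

α = atan 0.25 = 14.04°;  2α = 28.07°
edge 0: e_0 = (-3.07, +0.31);  n_0 = (+0.1005, +0.9949)
edge 2: e_2 = (+0.53, -1.54);  n_2 = (-0.9456, -0.3254)
∠(n_0, n_2) = 114.76°
δ = |180° − 114.76°| = 65.24°
65.24° > 2α = 28.07°  →  invalid

δ = 65.24°, invalid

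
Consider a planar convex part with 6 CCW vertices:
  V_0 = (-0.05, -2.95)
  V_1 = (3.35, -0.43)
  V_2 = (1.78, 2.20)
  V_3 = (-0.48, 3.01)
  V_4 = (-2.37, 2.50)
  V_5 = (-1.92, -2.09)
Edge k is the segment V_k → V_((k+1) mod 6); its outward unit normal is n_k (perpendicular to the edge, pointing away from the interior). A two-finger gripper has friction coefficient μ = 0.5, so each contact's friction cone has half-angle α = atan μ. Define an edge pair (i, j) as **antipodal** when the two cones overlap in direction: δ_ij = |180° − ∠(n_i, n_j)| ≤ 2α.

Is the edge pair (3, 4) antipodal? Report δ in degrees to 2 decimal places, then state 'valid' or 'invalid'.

δ = 99.50°, invalid

α = atan 0.5 = 26.57°;  2α = 53.13°
edge 3: e_3 = (-1.89, -0.51);  n_3 = (-0.2605, +0.9655)
edge 4: e_4 = (+0.45, -4.59);  n_4 = (-0.9952, -0.0976)
∠(n_3, n_4) = 80.50°
δ = |180° − 80.50°| = 99.50°
99.50° > 2α = 53.13°  →  invalid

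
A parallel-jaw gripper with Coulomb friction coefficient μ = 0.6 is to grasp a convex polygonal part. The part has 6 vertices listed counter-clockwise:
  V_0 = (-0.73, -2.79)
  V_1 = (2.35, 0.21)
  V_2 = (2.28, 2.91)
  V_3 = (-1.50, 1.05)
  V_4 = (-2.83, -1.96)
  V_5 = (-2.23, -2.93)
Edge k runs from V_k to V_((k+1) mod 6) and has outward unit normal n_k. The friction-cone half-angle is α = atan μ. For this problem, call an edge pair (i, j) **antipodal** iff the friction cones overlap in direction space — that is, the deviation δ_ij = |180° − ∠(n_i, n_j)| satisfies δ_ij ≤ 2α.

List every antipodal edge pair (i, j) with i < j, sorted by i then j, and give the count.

α = atan 0.6 = 30.96°;  2α = 61.93°
n_0 = (+0.6977, -0.7163)
n_1 = (+0.9997, +0.0259)
n_2 = (-0.4415, +0.8973)
n_3 = (-0.9147, +0.4042)
n_4 = (-0.8505, -0.5261)
n_5 = (+0.0929, -0.9957)
  (0,1): δ = 132.76°  ·
  (0,2): δ = 18.05°  ✓
  (0,3): δ = 21.92°  ✓
  (0,4): δ = 77.49°  ·
  (0,5): δ = 141.09°  ·
  (1,2): δ = 65.28°  ·
  (1,3): δ = 25.32°  ✓
  (1,4): δ = 30.25°  ✓
  (1,5): δ = 93.85°  ·
  (2,3): δ = 140.04°  ·
  (2,4): δ = 84.46°  ·
  (2,5): δ = 20.87°  ✓
  (3,4): δ = 124.42°  ·
  (3,5): δ = 60.83°  ✓
  (4,5): δ = 116.41°  ·
antipodal pairs: 6

count = 6; pairs: (0,2), (0,3), (1,3), (1,4), (2,5), (3,5)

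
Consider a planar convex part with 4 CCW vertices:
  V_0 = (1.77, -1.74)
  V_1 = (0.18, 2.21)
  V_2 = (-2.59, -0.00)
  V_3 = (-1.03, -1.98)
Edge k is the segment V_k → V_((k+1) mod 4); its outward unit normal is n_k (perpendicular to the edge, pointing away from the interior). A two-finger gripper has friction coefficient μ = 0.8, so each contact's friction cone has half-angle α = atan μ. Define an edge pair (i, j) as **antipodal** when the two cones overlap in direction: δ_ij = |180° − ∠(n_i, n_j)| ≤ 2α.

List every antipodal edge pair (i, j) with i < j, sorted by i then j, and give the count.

count = 4; pairs: (0,1), (0,2), (0,3), (1,3)

α = atan 0.8 = 38.66°;  2α = 77.32°
n_0 = (+0.9277, +0.3734)
n_1 = (-0.6237, +0.7817)
n_2 = (-0.7855, -0.6189)
n_3 = (+0.0854, -0.9963)
  (0,1): δ = 73.34°  ✓
  (0,2): δ = 16.31°  ✓
  (0,3): δ = 72.97°  ✓
  (1,2): δ = 90.35°  ·
  (1,3): δ = 33.68°  ✓
  (2,3): δ = 123.33°  ·
antipodal pairs: 4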